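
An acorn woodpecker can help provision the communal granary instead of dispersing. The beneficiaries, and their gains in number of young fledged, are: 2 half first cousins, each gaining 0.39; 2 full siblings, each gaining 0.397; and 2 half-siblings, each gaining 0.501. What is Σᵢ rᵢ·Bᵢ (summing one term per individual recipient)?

0.69625

r to a half first cousin = 0.0625 (half first cousins share one grandparent — one path of length 4: r = (1/2)^4 = 1/16).
r to a full sibling = 0.5 (full sibs share both parents — two paths of length 2: r = 2·(1/2)^2 = 1/2).
r to a half-sibling = 0.25 (half-sibs share one parent — one path of length 2: r = (1/2)^2 = 1/4).
Summing one r·B term per recipient: 2·0.0625·0.39 + 2·0.5·0.397 + 2·0.25·0.501 = 0.69625.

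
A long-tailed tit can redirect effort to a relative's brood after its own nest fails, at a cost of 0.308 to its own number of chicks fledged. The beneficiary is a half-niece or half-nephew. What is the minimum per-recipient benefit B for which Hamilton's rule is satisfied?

r to a half-niece or half-nephew = 1/8 (half-aunt/uncle↔niece/nephew: one path of length 3: r = (1/2)^3 = 1/8).
Hamilton's rule with n recipients of equal r: n·r·B > C, so B > C/(n·r) = 0.308/(1·0.125) = 2.464.

2.464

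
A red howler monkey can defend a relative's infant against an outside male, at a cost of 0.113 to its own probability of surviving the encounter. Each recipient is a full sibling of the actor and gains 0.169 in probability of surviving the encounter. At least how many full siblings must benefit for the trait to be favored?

r to a full sibling = 1/2 (full sibs share both parents — two paths of length 2: r = 2·(1/2)^2 = 1/2).
Hamilton's rule: n·r·B > C  ⇒  n > C/(r·B) = 0.113/(0.5·0.169) = 1.337.
The smallest integer exceeding 1.337 is 2.

2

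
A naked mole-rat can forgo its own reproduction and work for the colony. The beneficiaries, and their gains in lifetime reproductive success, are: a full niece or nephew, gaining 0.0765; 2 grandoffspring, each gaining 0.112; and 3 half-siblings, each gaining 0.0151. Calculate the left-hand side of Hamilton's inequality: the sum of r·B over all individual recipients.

0.08645

r to a full niece or nephew = 0.25 (full aunt/uncle↔niece/nephew: two paths of length 3 through the shared grandparent pair: r = 2·(1/2)^3 = 1/4).
r to a grandoffspring = 1/4 (two parent–offspring links: r = (1/2)^2 = 1/4).
r to a half-sibling = 1/4 (half-sibs share one parent — one path of length 2: r = (1/2)^2 = 1/4).
Summing one r·B term per recipient: 1·0.25·0.0765 + 2·0.25·0.112 + 3·0.25·0.0151 = 0.08645.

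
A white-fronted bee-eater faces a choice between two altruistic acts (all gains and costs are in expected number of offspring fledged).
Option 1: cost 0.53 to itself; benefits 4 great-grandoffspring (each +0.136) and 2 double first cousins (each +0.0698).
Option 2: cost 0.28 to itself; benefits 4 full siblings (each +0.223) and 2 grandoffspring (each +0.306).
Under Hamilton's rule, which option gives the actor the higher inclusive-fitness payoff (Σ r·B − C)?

Option 1: r to a great-grandoffspring = 0.125.
Option 1: r to a double first cousin = 0.25.
Option 1: Σ r·B − C = (4·0.125·0.136 + 2·0.25·0.0698) − 0.53 = -0.4271.
Option 2: r to a full sibling = 0.5.
Option 2: r to a grandoffspring = 0.25.
Option 2: Σ r·B − C = (4·0.5·0.223 + 2·0.25·0.306) − 0.28 = 0.319.
Option 2 has the higher net inclusive-fitness payoff.

Option 2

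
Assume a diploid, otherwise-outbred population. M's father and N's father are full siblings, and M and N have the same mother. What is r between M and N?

0.375

Independent pedigree routes through distinct common ancestors add.
M and N are related in two ways: first cousins through their fathers (r = 1/8) and half-sibs through their shared mother (r = 1/4).
r = 1/8 + 1/4 = 3/8 = 0.375.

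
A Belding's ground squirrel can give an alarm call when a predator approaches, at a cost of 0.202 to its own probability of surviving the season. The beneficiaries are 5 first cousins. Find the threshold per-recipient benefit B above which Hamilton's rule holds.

0.3232

r to a first cousin = 0.125 (first cousins share one grandparent pair — two paths of length 4: r = 2·(1/2)^4 = 1/8).
Hamilton's rule with n recipients of equal r: n·r·B > C, so B > C/(n·r) = 0.202/(5·0.125) = 0.3232.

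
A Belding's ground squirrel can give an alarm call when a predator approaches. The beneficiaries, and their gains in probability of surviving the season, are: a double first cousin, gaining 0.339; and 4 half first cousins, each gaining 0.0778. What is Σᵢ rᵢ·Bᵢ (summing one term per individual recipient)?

0.1042

r to a double first cousin = 0.25 (double first cousins share both grandparent pairs — four paths of length 4: r = 4·(1/2)^4 = 1/4).
r to a half first cousin = 0.0625 (half first cousins share one grandparent — one path of length 4: r = (1/2)^4 = 1/16).
Summing one r·B term per recipient: 1·0.25·0.339 + 4·0.0625·0.0778 = 0.1042.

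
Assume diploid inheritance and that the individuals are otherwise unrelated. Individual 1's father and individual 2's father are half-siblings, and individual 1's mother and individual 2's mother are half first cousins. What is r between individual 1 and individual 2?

Wright's path rule: contributions from independent ancestry routes add.
Individual 1 and individual 2 are related in two ways: half first cousins through their fathers (r = 1/16) and half second cousins through their mothers (r = 1/64).
r = 1/16 + 1/64 = 5/64 = 0.078125.

0.078125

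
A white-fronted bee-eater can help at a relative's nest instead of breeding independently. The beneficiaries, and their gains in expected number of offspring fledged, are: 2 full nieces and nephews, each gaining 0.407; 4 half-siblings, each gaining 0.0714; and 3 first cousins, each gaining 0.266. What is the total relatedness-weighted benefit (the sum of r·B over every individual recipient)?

r to a full niece or nephew = 0.25 (full aunt/uncle↔niece/nephew: two paths of length 3 through the shared grandparent pair: r = 2·(1/2)^3 = 1/4).
r to a half-sibling = 0.25 (half-sibs share one parent — one path of length 2: r = (1/2)^2 = 1/4).
r to a first cousin = 0.125 (first cousins share one grandparent pair — two paths of length 4: r = 2·(1/2)^4 = 1/8).
Summing one r·B term per recipient: 2·0.25·0.407 + 4·0.25·0.0714 + 3·0.125·0.266 = 0.37465.

0.37465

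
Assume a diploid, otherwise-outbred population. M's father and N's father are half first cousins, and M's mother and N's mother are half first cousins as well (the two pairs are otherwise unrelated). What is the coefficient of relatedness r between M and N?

Relatedness sums over independent paths through distinct common ancestors.
M and N are related in two ways: half second cousins through their fathers (r = 1/64) and half second cousins through their mothers (r = 1/64).
r = 1/64 + 1/64 = 0.03125.

0.03125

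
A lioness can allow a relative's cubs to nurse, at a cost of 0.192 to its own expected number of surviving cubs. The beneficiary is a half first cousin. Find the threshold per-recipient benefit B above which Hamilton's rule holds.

3.072

r to a half first cousin = 0.0625 (half first cousins share one grandparent — one path of length 4: r = (1/2)^4 = 1/16).
Hamilton's rule with n recipients of equal r: n·r·B > C, so B > C/(n·r) = 0.192/(1·0.0625) = 3.072.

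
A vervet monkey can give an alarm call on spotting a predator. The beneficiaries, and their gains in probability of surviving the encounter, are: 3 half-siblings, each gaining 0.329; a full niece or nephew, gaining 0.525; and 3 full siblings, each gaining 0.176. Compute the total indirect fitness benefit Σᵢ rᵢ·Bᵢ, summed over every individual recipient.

r to a half-sibling = 0.25 (half-sibs share one parent — one path of length 2: r = (1/2)^2 = 1/4).
r to a full niece or nephew = 1/4 (full aunt/uncle↔niece/nephew: two paths of length 3 through the shared grandparent pair: r = 2·(1/2)^3 = 1/4).
r to a full sibling = 1/2 (full sibs share both parents — two paths of length 2: r = 2·(1/2)^2 = 1/2).
Summing one r·B term per recipient: 3·0.25·0.329 + 1·0.25·0.525 + 3·0.5·0.176 = 0.642.

0.642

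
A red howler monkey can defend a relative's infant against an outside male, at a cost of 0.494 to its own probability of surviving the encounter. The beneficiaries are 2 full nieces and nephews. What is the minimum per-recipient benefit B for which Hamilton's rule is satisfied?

r to a full niece or nephew = 1/4 (full aunt/uncle↔niece/nephew: two paths of length 3 through the shared grandparent pair: r = 2·(1/2)^3 = 1/4).
Hamilton's rule with n recipients of equal r: n·r·B > C, so B > C/(n·r) = 0.494/(2·0.25) = 0.988.

0.988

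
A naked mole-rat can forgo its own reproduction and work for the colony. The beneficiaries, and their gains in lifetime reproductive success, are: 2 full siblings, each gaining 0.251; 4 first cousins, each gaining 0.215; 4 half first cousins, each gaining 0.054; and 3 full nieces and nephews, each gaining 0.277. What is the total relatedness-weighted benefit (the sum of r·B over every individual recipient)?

r to a full sibling = 1/2 (full sibs share both parents — two paths of length 2: r = 2·(1/2)^2 = 1/2).
r to a first cousin = 1/8 (first cousins share one grandparent pair — two paths of length 4: r = 2·(1/2)^4 = 1/8).
r to a half first cousin = 1/16 (half first cousins share one grandparent — one path of length 4: r = (1/2)^4 = 1/16).
r to a full niece or nephew = 1/4 (full aunt/uncle↔niece/nephew: two paths of length 3 through the shared grandparent pair: r = 2·(1/2)^3 = 1/4).
Summing one r·B term per recipient: 2·0.5·0.251 + 4·0.125·0.215 + 4·0.0625·0.054 + 3·0.25·0.277 = 0.57975.

0.57975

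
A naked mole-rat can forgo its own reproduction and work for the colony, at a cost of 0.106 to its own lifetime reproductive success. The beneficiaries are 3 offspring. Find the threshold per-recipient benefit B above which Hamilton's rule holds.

0.0707

r to an offspring = 1/2 (one parent–offspring link: r = (1/2)^1 = 1/2).
Hamilton's rule with n recipients of equal r: n·r·B > C, so B > C/(n·r) = 0.106/(3·0.5) = 0.0707.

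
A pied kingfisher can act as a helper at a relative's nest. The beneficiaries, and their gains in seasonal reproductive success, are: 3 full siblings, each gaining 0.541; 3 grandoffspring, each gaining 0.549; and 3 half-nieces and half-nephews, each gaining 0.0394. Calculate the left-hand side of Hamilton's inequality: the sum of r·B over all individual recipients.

1.238025

r to a full sibling = 1/2 (full sibs share both parents — two paths of length 2: r = 2·(1/2)^2 = 1/2).
r to a grandoffspring = 0.25 (two parent–offspring links: r = (1/2)^2 = 1/4).
r to a half-niece or half-nephew = 1/8 (half-aunt/uncle↔niece/nephew: one path of length 3: r = (1/2)^3 = 1/8).
Summing one r·B term per recipient: 3·0.5·0.541 + 3·0.25·0.549 + 3·0.125·0.0394 = 1.238025.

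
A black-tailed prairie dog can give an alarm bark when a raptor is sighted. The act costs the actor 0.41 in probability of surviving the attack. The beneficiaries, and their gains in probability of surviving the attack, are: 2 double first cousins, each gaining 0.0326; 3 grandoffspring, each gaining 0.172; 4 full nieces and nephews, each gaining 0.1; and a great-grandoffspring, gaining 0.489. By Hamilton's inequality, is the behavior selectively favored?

Hamilton's rule: the trait is favored when the sum of r·B over every recipient exceeds the actor's cost C.
r to a double first cousin = 1/4 (double first cousins share both grandparent pairs — four paths of length 4: r = 4·(1/2)^4 = 1/4).
r to a grandoffspring = 0.25 (two parent–offspring links: r = (1/2)^2 = 1/4).
r to a full niece or nephew = 0.25 (full aunt/uncle↔niece/nephew: two paths of length 3 through the shared grandparent pair: r = 2·(1/2)^3 = 1/4).
r to a great-grandoffspring = 0.125 (three parent–offspring links: r = (1/2)^3 = 1/8).
Summing one r·B term per recipient: 2·0.25·0.0326 + 3·0.25·0.172 + 4·0.25·0.1 + 1·0.125·0.489 = 0.306425.
0.306425 < 0.41: the indirect benefit is less than the cost.

No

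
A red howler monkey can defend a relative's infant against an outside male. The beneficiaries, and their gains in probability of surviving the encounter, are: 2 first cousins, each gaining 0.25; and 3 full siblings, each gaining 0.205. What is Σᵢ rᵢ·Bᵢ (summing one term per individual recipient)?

0.37

r to a first cousin = 0.125 (first cousins share one grandparent pair — two paths of length 4: r = 2·(1/2)^4 = 1/8).
r to a full sibling = 1/2 (full sibs share both parents — two paths of length 2: r = 2·(1/2)^2 = 1/2).
Summing one r·B term per recipient: 2·0.125·0.25 + 3·0.5·0.205 = 0.37.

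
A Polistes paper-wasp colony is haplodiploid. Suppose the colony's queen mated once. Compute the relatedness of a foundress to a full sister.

0.75

Haplodiploid full sisters inherit their father's entire haploid genome identically (contributing 1/2) and on average half of their mother's contribution (1/2 · 1/2 = 1/4); r = 1/2 + 1/4 = 3/4.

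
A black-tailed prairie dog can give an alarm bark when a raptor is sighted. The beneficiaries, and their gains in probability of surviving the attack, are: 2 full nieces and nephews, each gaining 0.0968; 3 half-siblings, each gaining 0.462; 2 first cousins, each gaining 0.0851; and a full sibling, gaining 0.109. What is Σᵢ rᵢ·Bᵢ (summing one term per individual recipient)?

0.470675

r to a full niece or nephew = 0.25 (full aunt/uncle↔niece/nephew: two paths of length 3 through the shared grandparent pair: r = 2·(1/2)^3 = 1/4).
r to a half-sibling = 1/4 (half-sibs share one parent — one path of length 2: r = (1/2)^2 = 1/4).
r to a first cousin = 1/8 (first cousins share one grandparent pair — two paths of length 4: r = 2·(1/2)^4 = 1/8).
r to a full sibling = 0.5 (full sibs share both parents — two paths of length 2: r = 2·(1/2)^2 = 1/2).
Summing one r·B term per recipient: 2·0.25·0.0968 + 3·0.25·0.462 + 2·0.125·0.0851 + 1·0.5·0.109 = 0.470675.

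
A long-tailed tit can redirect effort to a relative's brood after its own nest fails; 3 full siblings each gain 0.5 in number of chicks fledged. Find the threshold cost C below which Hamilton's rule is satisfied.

0.75

r to a full sibling = 0.5 (full sibs share both parents — two paths of length 2: r = 2·(1/2)^2 = 1/2).
Hamilton's rule: n·r·B > C, so the trait is favored while C < n·r·B = 3·0.5·0.5 = 0.75.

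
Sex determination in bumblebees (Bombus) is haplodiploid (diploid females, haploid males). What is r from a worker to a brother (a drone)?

0.25

Her haploid brother carries none of their father's genes and a random half of their mother's genome; that half matches the maternal half of her own genome with probability 1/2: r = 1/2 · 1/2 = 1/4.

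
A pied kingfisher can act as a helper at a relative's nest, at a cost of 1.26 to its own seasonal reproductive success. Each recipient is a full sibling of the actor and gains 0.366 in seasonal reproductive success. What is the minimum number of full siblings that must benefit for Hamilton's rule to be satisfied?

7

r to a full sibling = 1/2 (full sibs share both parents — two paths of length 2: r = 2·(1/2)^2 = 1/2).
Hamilton's rule: n·r·B > C  ⇒  n > C/(r·B) = 1.26/(0.5·0.366) = 6.885.
The smallest integer exceeding 6.885 is 7.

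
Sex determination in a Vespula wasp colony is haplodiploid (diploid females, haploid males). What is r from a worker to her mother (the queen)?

0.5

One meiotic link between diploid queen and diploid daughter: r = 1/2.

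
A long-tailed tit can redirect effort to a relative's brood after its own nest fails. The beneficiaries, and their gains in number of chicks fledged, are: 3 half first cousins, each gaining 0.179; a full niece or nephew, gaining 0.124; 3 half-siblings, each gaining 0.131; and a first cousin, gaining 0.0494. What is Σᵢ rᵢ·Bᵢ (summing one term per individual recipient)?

r to a half first cousin = 1/16 (half first cousins share one grandparent — one path of length 4: r = (1/2)^4 = 1/16).
r to a full niece or nephew = 1/4 (full aunt/uncle↔niece/nephew: two paths of length 3 through the shared grandparent pair: r = 2·(1/2)^3 = 1/4).
r to a half-sibling = 1/4 (half-sibs share one parent — one path of length 2: r = (1/2)^2 = 1/4).
r to a first cousin = 0.125 (first cousins share one grandparent pair — two paths of length 4: r = 2·(1/2)^4 = 1/8).
Summing one r·B term per recipient: 3·0.0625·0.179 + 1·0.25·0.124 + 3·0.25·0.131 + 1·0.125·0.0494 = 0.1689875.

0.1689875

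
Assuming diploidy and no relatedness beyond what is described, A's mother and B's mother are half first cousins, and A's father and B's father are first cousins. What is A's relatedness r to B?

0.046875

With two independent routes of shared ancestry, r is the sum of the two contributions.
A and B are related in two ways: half second cousins through their mothers (r = 1/64) and second cousins through their fathers (r = 1/32).
r = 1/64 + 1/32 = 3/64 = 0.046875.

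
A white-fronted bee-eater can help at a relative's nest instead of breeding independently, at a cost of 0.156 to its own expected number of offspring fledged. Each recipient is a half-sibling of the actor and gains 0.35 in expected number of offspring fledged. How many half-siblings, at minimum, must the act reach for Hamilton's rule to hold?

r to a half-sibling = 1/4 (half-sibs share one parent — one path of length 2: r = (1/2)^2 = 1/4).
Hamilton's rule: n·r·B > C  ⇒  n > C/(r·B) = 0.156/(0.25·0.35) = 1.783.
The smallest integer exceeding 1.783 is 2.

2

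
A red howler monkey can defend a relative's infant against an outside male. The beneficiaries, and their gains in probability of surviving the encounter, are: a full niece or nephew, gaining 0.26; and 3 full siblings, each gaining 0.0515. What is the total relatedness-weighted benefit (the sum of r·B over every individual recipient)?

r to a full niece or nephew = 0.25 (full aunt/uncle↔niece/nephew: two paths of length 3 through the shared grandparent pair: r = 2·(1/2)^3 = 1/4).
r to a full sibling = 0.5 (full sibs share both parents — two paths of length 2: r = 2·(1/2)^2 = 1/2).
Summing one r·B term per recipient: 1·0.25·0.26 + 3·0.5·0.0515 = 0.14225.

0.14225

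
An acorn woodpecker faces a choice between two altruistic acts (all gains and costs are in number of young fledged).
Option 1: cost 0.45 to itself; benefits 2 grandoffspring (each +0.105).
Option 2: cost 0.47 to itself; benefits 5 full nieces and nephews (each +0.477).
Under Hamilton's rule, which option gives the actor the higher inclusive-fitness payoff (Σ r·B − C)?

Option 2

Option 1: r to a grandoffspring = 0.25.
Option 1: Σ r·B − C = (2·0.25·0.105) − 0.45 = -0.3975.
Option 2: r to a full niece or nephew = 0.25.
Option 2: Σ r·B − C = (5·0.25·0.477) − 0.47 = 0.12625.
Option 2 has the higher net inclusive-fitness payoff.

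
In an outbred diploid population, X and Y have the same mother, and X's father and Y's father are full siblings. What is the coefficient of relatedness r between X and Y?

Independent pedigree routes through distinct common ancestors add.
X and Y are related in two ways: half-sibs through their shared mother (r = 1/4) and first cousins through their fathers (r = 1/8).
r = 1/4 + 1/8 = 3/8 = 0.375.

0.375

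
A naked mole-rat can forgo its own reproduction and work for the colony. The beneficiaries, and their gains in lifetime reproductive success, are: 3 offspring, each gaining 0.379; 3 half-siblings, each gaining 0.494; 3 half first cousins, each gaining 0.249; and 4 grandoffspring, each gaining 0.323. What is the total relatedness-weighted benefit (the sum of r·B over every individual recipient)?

r to an offspring = 1/2 (one parent–offspring link: r = (1/2)^1 = 1/2).
r to a half-sibling = 1/4 (half-sibs share one parent — one path of length 2: r = (1/2)^2 = 1/4).
r to a half first cousin = 1/16 (half first cousins share one grandparent — one path of length 4: r = (1/2)^4 = 1/16).
r to a grandoffspring = 1/4 (two parent–offspring links: r = (1/2)^2 = 1/4).
Summing one r·B term per recipient: 3·0.5·0.379 + 3·0.25·0.494 + 3·0.0625·0.249 + 4·0.25·0.323 = 1.3086875.

1.3086875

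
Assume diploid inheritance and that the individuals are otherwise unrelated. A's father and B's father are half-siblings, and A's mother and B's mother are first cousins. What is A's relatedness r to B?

0.09375

Wright's path rule: contributions from independent ancestry routes add.
A and B are related in two ways: half first cousins through their fathers (r = 1/16) and second cousins through their mothers (r = 1/32).
r = 1/16 + 1/32 = 0.09375.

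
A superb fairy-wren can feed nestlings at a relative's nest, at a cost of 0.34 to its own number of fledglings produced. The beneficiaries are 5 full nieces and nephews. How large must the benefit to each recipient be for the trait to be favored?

0.272

r to a full niece or nephew = 1/4 (full aunt/uncle↔niece/nephew: two paths of length 3 through the shared grandparent pair: r = 2·(1/2)^3 = 1/4).
Hamilton's rule with n recipients of equal r: n·r·B > C, so B > C/(n·r) = 0.34/(5·0.25) = 0.272.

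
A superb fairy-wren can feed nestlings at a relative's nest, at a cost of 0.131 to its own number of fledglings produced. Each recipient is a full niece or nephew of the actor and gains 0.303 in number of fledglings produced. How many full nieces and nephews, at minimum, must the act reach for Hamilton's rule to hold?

2

r to a full niece or nephew = 1/4 (full aunt/uncle↔niece/nephew: two paths of length 3 through the shared grandparent pair: r = 2·(1/2)^3 = 1/4).
Hamilton's rule: n·r·B > C  ⇒  n > C/(r·B) = 0.131/(0.25·0.303) = 1.729.
The smallest integer exceeding 1.729 is 2.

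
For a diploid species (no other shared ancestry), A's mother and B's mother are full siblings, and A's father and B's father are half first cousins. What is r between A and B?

0.140625

Relatedness sums over independent paths through distinct common ancestors.
A and B are related in two ways: first cousins through their mothers (r = 1/8) and half second cousins through their fathers (r = 1/64).
r = 1/8 + 1/64 = 0.140625.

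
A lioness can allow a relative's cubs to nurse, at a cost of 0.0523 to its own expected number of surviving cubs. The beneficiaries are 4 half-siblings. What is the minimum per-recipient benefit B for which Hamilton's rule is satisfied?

r to a half-sibling = 1/4 (half-sibs share one parent — one path of length 2: r = (1/2)^2 = 1/4).
Hamilton's rule with n recipients of equal r: n·r·B > C, so B > C/(n·r) = 0.0523/(4·0.25) = 0.0523.

0.0523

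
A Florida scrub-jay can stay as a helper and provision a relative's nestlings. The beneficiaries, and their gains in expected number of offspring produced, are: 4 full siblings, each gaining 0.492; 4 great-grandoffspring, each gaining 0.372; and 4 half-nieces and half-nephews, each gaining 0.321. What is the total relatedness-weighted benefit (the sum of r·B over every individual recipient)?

r to a full sibling = 1/2 (full sibs share both parents — two paths of length 2: r = 2·(1/2)^2 = 1/2).
r to a great-grandoffspring = 0.125 (three parent–offspring links: r = (1/2)^3 = 1/8).
r to a half-niece or half-nephew = 0.125 (half-aunt/uncle↔niece/nephew: one path of length 3: r = (1/2)^3 = 1/8).
Summing one r·B term per recipient: 4·0.5·0.492 + 4·0.125·0.372 + 4·0.125·0.321 = 1.3305.

1.3305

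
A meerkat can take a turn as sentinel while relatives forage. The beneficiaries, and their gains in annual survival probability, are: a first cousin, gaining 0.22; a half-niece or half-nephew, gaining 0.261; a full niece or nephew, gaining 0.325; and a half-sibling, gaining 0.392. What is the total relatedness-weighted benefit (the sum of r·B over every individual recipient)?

r to a first cousin = 0.125 (first cousins share one grandparent pair — two paths of length 4: r = 2·(1/2)^4 = 1/8).
r to a half-niece or half-nephew = 1/8 (half-aunt/uncle↔niece/nephew: one path of length 3: r = (1/2)^3 = 1/8).
r to a full niece or nephew = 0.25 (full aunt/uncle↔niece/nephew: two paths of length 3 through the shared grandparent pair: r = 2·(1/2)^3 = 1/4).
r to a half-sibling = 1/4 (half-sibs share one parent — one path of length 2: r = (1/2)^2 = 1/4).
Summing one r·B term per recipient: 1·0.125·0.22 + 1·0.125·0.261 + 1·0.25·0.325 + 1·0.25·0.392 = 0.239375.

0.239375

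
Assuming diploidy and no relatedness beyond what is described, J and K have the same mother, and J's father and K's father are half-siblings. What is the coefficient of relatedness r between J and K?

Wright's path rule: contributions from independent ancestry routes add.
J and K are related in two ways: half-sibs through their shared mother (r = 1/4) and half first cousins through their fathers (r = 1/16).
r = 1/4 + 1/16 = 5/16 = 0.3125.

0.3125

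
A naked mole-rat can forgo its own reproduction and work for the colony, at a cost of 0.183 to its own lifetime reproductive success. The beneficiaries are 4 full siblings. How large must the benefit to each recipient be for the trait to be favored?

0.0915

r to a full sibling = 0.5 (full sibs share both parents — two paths of length 2: r = 2·(1/2)^2 = 1/2).
Hamilton's rule with n recipients of equal r: n·r·B > C, so B > C/(n·r) = 0.183/(4·0.5) = 0.0915.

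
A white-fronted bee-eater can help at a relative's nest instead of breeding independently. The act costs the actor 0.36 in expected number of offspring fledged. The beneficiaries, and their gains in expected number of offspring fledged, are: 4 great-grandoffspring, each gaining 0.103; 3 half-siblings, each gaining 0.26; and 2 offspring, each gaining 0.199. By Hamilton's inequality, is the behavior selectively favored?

Hamilton's rule: the trait is favored when the sum of r·B over every recipient exceeds the actor's cost C.
r to a great-grandoffspring = 1/8 (three parent–offspring links: r = (1/2)^3 = 1/8).
r to a half-sibling = 1/4 (half-sibs share one parent — one path of length 2: r = (1/2)^2 = 1/4).
r to an offspring = 0.5 (one parent–offspring link: r = (1/2)^1 = 1/2).
Summing one r·B term per recipient: 4·0.125·0.103 + 3·0.25·0.26 + 2·0.5·0.199 = 0.4455.
0.4455 > 0.36: the indirect benefit exceeds the cost.

Yes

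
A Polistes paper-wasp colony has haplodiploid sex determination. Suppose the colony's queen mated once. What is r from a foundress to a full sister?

Haplodiploid full sisters inherit their father's entire haploid genome identically (contributing 1/2) and on average half of their mother's contribution (1/2 · 1/2 = 1/4); r = 1/2 + 1/4 = 3/4.

0.75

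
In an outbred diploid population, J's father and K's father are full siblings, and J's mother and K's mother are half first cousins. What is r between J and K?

0.140625

With two independent routes of shared ancestry, r is the sum of the two contributions.
J and K are related in two ways: first cousins through their fathers (r = 1/8) and half second cousins through their mothers (r = 1/64).
r = 1/8 + 1/64 = 9/64 = 0.140625.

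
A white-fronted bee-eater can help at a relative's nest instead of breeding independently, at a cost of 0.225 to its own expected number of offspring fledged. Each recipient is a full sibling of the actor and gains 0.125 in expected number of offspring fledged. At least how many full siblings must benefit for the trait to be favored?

4

r to a full sibling = 1/2 (full sibs share both parents — two paths of length 2: r = 2·(1/2)^2 = 1/2).
Hamilton's rule: n·r·B > C  ⇒  n > C/(r·B) = 0.225/(0.5·0.125) = 3.6.
The smallest integer exceeding 3.6 is 4.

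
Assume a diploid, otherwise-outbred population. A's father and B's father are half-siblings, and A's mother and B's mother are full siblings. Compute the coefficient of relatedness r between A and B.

With two independent routes of shared ancestry, r is the sum of the two contributions.
A and B are related in two ways: half first cousins through their fathers (r = 1/16) and first cousins through their mothers (r = 1/8).
r = 1/16 + 1/8 = 0.1875.

0.1875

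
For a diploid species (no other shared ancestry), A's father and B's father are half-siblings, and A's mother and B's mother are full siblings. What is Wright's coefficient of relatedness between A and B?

Independent pedigree routes through distinct common ancestors add.
A and B are related in two ways: half first cousins through their fathers (r = 1/16) and first cousins through their mothers (r = 1/8).
r = 1/16 + 1/8 = 0.1875.

0.1875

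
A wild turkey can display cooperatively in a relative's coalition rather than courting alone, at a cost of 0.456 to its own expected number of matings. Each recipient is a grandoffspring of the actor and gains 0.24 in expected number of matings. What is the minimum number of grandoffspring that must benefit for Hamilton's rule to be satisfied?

8

r to a grandoffspring = 1/4 (two parent–offspring links: r = (1/2)^2 = 1/4).
Hamilton's rule: n·r·B > C  ⇒  n > C/(r·B) = 0.456/(0.25·0.24) = 7.6.
The smallest integer exceeding 7.6 is 8.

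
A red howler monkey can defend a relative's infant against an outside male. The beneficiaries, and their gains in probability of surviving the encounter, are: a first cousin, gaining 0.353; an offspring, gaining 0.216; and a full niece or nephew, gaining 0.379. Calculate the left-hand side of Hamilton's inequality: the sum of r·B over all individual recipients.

r to a first cousin = 0.125 (first cousins share one grandparent pair — two paths of length 4: r = 2·(1/2)^4 = 1/8).
r to an offspring = 0.5 (one parent–offspring link: r = (1/2)^1 = 1/2).
r to a full niece or nephew = 0.25 (full aunt/uncle↔niece/nephew: two paths of length 3 through the shared grandparent pair: r = 2·(1/2)^3 = 1/4).
Summing one r·B term per recipient: 1·0.125·0.353 + 1·0.5·0.216 + 1·0.25·0.379 = 0.246875.

0.246875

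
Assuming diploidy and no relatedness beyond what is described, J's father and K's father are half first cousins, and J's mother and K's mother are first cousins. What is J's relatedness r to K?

With two independent routes of shared ancestry, r is the sum of the two contributions.
J and K are related in two ways: half second cousins through their fathers (r = 1/64) and second cousins through their mothers (r = 1/32).
r = 1/64 + 1/32 = 3/64 = 0.046875.

0.046875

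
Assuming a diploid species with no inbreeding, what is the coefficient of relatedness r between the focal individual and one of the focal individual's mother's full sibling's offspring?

Each parent–offspring link contributes a factor of 1/2, and independent paths through distinct common ancestors add.
First cousins share one grandparent pair — two paths of length 4: r = 2·(1/2)^4 = 1/8.

0.125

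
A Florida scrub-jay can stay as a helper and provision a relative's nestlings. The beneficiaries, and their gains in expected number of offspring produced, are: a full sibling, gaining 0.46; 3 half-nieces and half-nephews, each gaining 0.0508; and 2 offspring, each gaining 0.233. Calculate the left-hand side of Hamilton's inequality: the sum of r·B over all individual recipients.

0.48205

r to a full sibling = 0.5 (full sibs share both parents — two paths of length 2: r = 2·(1/2)^2 = 1/2).
r to a half-niece or half-nephew = 1/8 (half-aunt/uncle↔niece/nephew: one path of length 3: r = (1/2)^3 = 1/8).
r to an offspring = 0.5 (one parent–offspring link: r = (1/2)^1 = 1/2).
Summing one r·B term per recipient: 1·0.5·0.46 + 3·0.125·0.0508 + 2·0.5·0.233 = 0.48205.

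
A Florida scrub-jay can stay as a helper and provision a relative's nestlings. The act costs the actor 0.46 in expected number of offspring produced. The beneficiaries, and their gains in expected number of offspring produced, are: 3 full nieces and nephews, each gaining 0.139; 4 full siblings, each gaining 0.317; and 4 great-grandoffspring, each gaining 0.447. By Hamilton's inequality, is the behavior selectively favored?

Hamilton's rule: the trait is favored when the sum of r·B over every recipient exceeds the actor's cost C.
r to a full niece or nephew = 1/4 (full aunt/uncle↔niece/nephew: two paths of length 3 through the shared grandparent pair: r = 2·(1/2)^3 = 1/4).
r to a full sibling = 1/2 (full sibs share both parents — two paths of length 2: r = 2·(1/2)^2 = 1/2).
r to a great-grandoffspring = 1/8 (three parent–offspring links: r = (1/2)^3 = 1/8).
Summing one r·B term per recipient: 3·0.25·0.139 + 4·0.5·0.317 + 4·0.125·0.447 = 0.96175.
0.96175 > 0.46: the indirect benefit exceeds the cost.

Yes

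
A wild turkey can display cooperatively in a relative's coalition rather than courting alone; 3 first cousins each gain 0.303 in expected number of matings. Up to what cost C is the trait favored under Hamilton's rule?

0.113625

r to a first cousin = 0.125 (first cousins share one grandparent pair — two paths of length 4: r = 2·(1/2)^4 = 1/8).
Hamilton's rule: n·r·B > C, so the trait is favored while C < n·r·B = 3·0.125·0.303 = 0.113625.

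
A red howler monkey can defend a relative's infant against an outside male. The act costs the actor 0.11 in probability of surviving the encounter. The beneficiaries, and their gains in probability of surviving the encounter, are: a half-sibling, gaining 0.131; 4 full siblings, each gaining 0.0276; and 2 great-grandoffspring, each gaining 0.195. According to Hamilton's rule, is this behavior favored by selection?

Yes

Hamilton's rule: the trait is favored when the sum of r·B over every recipient exceeds the actor's cost C.
r to a half-sibling = 1/4 (half-sibs share one parent — one path of length 2: r = (1/2)^2 = 1/4).
r to a full sibling = 1/2 (full sibs share both parents — two paths of length 2: r = 2·(1/2)^2 = 1/2).
r to a great-grandoffspring = 1/8 (three parent–offspring links: r = (1/2)^3 = 1/8).
Summing one r·B term per recipient: 1·0.25·0.131 + 4·0.5·0.0276 + 2·0.125·0.195 = 0.1367.
0.1367 > 0.11: the indirect benefit exceeds the cost.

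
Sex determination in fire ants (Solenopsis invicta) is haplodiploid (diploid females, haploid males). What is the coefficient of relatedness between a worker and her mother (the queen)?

One meiotic link between diploid queen and diploid daughter: r = 1/2.

0.5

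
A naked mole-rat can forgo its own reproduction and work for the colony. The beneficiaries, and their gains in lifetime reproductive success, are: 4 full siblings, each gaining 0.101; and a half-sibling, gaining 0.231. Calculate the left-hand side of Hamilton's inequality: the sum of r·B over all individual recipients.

r to a full sibling = 0.5 (full sibs share both parents — two paths of length 2: r = 2·(1/2)^2 = 1/2).
r to a half-sibling = 1/4 (half-sibs share one parent — one path of length 2: r = (1/2)^2 = 1/4).
Summing one r·B term per recipient: 4·0.5·0.101 + 1·0.25·0.231 = 0.25975.

0.25975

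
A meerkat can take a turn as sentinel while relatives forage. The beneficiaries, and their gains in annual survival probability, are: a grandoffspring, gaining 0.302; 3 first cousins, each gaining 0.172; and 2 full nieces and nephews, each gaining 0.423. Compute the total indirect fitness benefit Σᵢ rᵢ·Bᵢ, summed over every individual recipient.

0.3515

r to a grandoffspring = 1/4 (two parent–offspring links: r = (1/2)^2 = 1/4).
r to a first cousin = 1/8 (first cousins share one grandparent pair — two paths of length 4: r = 2·(1/2)^4 = 1/8).
r to a full niece or nephew = 1/4 (full aunt/uncle↔niece/nephew: two paths of length 3 through the shared grandparent pair: r = 2·(1/2)^3 = 1/4).
Summing one r·B term per recipient: 1·0.25·0.302 + 3·0.125·0.172 + 2·0.25·0.423 = 0.3515.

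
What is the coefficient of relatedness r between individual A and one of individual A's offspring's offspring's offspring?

Each parent–offspring link contributes a factor of 1/2, and independent paths through distinct common ancestors add.
Three parent–offspring links: r = (1/2)^3 = 1/8.

0.125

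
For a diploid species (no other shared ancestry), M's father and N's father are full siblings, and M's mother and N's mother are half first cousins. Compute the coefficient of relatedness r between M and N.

0.140625

Relatedness sums over independent paths through distinct common ancestors.
M and N are related in two ways: first cousins through their fathers (r = 1/8) and half second cousins through their mothers (r = 1/64).
r = 1/8 + 1/64 = 9/64 = 0.140625.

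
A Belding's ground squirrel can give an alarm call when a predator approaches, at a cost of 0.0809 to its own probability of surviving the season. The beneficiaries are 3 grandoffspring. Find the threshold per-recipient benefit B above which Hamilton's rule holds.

0.1079

r to a grandoffspring = 1/4 (two parent–offspring links: r = (1/2)^2 = 1/4).
Hamilton's rule with n recipients of equal r: n·r·B > C, so B > C/(n·r) = 0.0809/(3·0.25) = 0.1079.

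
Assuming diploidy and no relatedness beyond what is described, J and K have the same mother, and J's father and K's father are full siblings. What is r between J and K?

With two independent routes of shared ancestry, r is the sum of the two contributions.
J and K are related in two ways: half-sibs through their shared mother (r = 1/4) and first cousins through their fathers (r = 1/8).
r = 1/4 + 1/8 = 0.375.

0.375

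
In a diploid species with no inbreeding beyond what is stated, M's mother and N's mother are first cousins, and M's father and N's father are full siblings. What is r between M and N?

0.15625

Relatedness sums over independent paths through distinct common ancestors.
M and N are related in two ways: second cousins through their mothers (r = 1/32) and first cousins through their fathers (r = 1/8).
r = 1/32 + 1/8 = 0.15625.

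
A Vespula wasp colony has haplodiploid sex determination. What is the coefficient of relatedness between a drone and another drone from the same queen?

0.5

Haploid brothers each carry a random half of the queen's diploid genome, so on average they share half: r = 1/2.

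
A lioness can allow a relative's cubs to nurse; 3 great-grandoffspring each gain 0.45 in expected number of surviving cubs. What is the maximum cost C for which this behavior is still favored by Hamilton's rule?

0.16875

r to a great-grandoffspring = 1/8 (three parent–offspring links: r = (1/2)^3 = 1/8).
Hamilton's rule: n·r·B > C, so the trait is favored while C < n·r·B = 3·0.125·0.45 = 0.16875.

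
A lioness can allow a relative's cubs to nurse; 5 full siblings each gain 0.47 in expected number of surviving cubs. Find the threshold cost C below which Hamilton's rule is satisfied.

1.175

r to a full sibling = 1/2 (full sibs share both parents — two paths of length 2: r = 2·(1/2)^2 = 1/2).
Hamilton's rule: n·r·B > C, so the trait is favored while C < n·r·B = 5·0.5·0.47 = 1.175.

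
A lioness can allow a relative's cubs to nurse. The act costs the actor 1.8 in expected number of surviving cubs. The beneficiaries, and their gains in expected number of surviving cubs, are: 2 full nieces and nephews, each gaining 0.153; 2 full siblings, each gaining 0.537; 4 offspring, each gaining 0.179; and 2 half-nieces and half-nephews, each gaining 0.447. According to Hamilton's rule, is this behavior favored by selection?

Hamilton's rule: the trait is favored when the sum of r·B over every recipient exceeds the actor's cost C.
r to a full niece or nephew = 0.25 (full aunt/uncle↔niece/nephew: two paths of length 3 through the shared grandparent pair: r = 2·(1/2)^3 = 1/4).
r to a full sibling = 1/2 (full sibs share both parents — two paths of length 2: r = 2·(1/2)^2 = 1/2).
r to an offspring = 0.5 (one parent–offspring link: r = (1/2)^1 = 1/2).
r to a half-niece or half-nephew = 0.125 (half-aunt/uncle↔niece/nephew: one path of length 3: r = (1/2)^3 = 1/8).
Summing one r·B term per recipient: 2·0.25·0.153 + 2·0.5·0.537 + 4·0.5·0.179 + 2·0.125·0.447 = 1.08325.
1.08325 < 1.8: the indirect benefit is less than the cost.

No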